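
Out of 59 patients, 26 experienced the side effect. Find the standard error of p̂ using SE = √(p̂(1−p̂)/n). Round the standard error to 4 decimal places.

SE = 0.0646

With x = 26 successes in n = 59, p̂ = 0.44068.
p̂(1−p̂) = 0.44068·0.55932 = 0.246481.
SE = √(0.246481/59) = √0.004177644 = 0.0646.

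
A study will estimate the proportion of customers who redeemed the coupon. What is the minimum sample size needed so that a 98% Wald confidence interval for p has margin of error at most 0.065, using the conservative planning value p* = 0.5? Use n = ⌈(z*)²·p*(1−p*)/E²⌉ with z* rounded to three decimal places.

The 98% critical value is z* = 2.326.
p*(1−p*) = 0.2500.
Required n before rounding: 5.410276 × 0.2500 / 0.065² = 320.135.
Rounding up, n = 321.

n = 321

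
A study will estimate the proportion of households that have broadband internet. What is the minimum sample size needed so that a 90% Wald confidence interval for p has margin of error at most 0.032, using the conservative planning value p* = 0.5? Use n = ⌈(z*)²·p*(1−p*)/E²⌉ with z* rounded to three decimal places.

The 90% critical value is z* = 1.645.
p*(1−p*) = 0.50·0.50 = 0.2500.
Required n before rounding: 2.706025 × 0.2500 / 0.032² = 660.651.
⌈660.651⌉ = 661.

n = 661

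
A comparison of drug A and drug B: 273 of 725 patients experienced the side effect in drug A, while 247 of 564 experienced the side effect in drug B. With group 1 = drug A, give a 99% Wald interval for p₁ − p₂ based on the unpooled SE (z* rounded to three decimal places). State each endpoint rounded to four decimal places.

(-0.1324, 0.0096)

p̂₁ = 273/725 = 0.37655, p̂₂ = 247/564 = 0.43794; p̂₁ − p̂₂ = -0.06139.
Unpooled SE = √(p̂₁(1−p̂₁)/n₁ + p̂₂(1−p̂₂)/n₂) = √(0.000323808 + 0.000436434) = 0.027572.
For 99% confidence, z* = 2.576. Margin = 2.576·0.027572 = 0.07103.
Interval: -0.06139 ± 0.07103 → (-0.1324, 0.0096).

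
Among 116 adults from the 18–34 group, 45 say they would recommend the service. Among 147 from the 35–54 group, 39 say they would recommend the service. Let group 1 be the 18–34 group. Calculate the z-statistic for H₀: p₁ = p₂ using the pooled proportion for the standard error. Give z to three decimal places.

p̂₁ = 45/116 = 0.38793, p̂₂ = 39/147 = 0.26531.
Pooled p̂ = (45+39)/(116+147) = 84/263 = 0.31939.
Pooled SE = √[0.2173806·0.01542341] ≈ 0.057903.
z = (p̂₁ − p̂₂)/SE = (0.38793 − 0.26531)/0.057903 = 0.12262/0.057903 = 2.118.

z = 2.118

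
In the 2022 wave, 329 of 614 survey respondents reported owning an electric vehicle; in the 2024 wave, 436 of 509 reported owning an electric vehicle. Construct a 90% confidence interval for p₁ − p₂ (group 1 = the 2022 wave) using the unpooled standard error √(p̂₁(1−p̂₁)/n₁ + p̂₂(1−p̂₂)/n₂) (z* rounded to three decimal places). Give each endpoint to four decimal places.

p̂₁ = 0.53583, p̂₂ = 0.85658, so the observed difference is -0.32075.
Unpooled SE = √(p̂₁(1−p̂₁)/n₁ + p̂₂(1−p̂₂)/n₂) = √(0.000405075 + 0.000241355) = 0.025425.
The 90% critical value is z* = 1.645. Margin of error = 0.04182.
So the interval runs from -0.3626 to -0.2789.

(-0.3626, -0.2789)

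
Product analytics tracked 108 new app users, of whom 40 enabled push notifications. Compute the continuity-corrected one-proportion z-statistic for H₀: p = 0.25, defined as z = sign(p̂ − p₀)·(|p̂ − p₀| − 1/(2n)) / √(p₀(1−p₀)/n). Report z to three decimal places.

z = 2.778

With x = 40 successes in n = 108, p̂ = 0.37037. p̂ − p₀ = 0.120370.
1/(2n) = 0.004630.
Corrected numerator: |0.120370| − 0.004630 = 0.115740.
Under H₀, SE = √(p₀(1−p₀)/n) = √(0.25·0.75/108) = √0.001736111 = 0.041667.
z = +0.115740/0.041667 = 2.778.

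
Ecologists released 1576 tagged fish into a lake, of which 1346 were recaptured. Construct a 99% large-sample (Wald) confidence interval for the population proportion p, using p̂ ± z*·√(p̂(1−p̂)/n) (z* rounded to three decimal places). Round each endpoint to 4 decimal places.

(0.8312, 0.8770)

With x = 1346 successes in n = 1576, p̂ = 0.85406.
SE(p̂) = √(0.85406·0.14594/1576) = 0.008893.
For 99% confidence, z* = 2.576.
Margin = 2.576·0.008893 = 0.02291.
So the interval runs from 0.8312 to 0.8770.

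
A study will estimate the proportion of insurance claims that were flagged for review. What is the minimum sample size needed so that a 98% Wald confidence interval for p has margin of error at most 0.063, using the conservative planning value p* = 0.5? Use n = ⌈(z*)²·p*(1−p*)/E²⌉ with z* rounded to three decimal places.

n = 341

z* = 2.326 at the 98% level.
p*(1−p*) = 0.2500.
Required n before rounding: 5.410276 × 0.2500 / 0.063² = 340.783.
⌈340.783⌉ = 341.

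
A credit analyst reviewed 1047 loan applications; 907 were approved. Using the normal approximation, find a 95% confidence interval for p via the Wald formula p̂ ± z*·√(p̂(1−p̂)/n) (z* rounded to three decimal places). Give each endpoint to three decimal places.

(0.846, 0.887)

Sample proportion p̂ = 907/1047 = 0.86628.
Standard error of p̂: √(0.115836/1047) = √0.000110636 = 0.010518.
z* = 1.960 at the 95% level.
Margin of error: 1.960 × 0.010518 = 0.02062.
Interval: 0.86628 ± 0.02062 → (0.846, 0.887).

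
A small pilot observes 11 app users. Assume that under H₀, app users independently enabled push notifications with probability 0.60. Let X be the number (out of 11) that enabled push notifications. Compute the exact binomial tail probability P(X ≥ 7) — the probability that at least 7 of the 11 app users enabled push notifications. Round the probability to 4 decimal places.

P = 0.5328

X ~ Binomial(n=11, p=0.60).
P(X ≥ 7) = Σ_{j=7}^{11} C(11,j)·0.60^j·0.40^{11−j}.
= 0.236490 + 0.177367 + 0.088684 + 0.026605 + 0.003628 = 0.5328.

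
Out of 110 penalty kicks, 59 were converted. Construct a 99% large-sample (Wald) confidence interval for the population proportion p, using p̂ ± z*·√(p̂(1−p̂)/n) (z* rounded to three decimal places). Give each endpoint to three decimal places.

(0.414, 0.659)

p̂ = 59/110 = 0.53636.
Standard error of p̂: √(0.248678/110) = √0.002260706 = 0.047547.
For 99% confidence, z* = 2.576.
Margin of error: 2.576 × 0.047547 = 0.12248.
CI: 0.53636 ± 0.12248 = (0.414, 0.659).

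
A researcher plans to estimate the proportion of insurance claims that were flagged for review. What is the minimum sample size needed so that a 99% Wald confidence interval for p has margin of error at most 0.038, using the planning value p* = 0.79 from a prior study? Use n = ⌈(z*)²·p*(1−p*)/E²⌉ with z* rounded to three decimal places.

n = 763

The 99% critical value is z* = 2.576.
p*(1−p*) = 0.1659.
(z*)²·p*(1−p*)/E² = 6.635776·0.1659/0.001444 = 762.379.
⌈762.379⌉ = 763.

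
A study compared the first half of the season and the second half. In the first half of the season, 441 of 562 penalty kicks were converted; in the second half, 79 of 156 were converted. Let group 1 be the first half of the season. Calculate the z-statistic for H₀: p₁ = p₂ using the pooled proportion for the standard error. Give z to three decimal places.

z = 6.881

Sample proportions: p̂₁ = 441/562 = 0.78470 and p̂₂ = 79/156 = 0.50641.
Pooled p̂ = (441+79)/(562+156) = 520/718 = 0.72423.
Pooled SE = √[0.1997191·0.00818962] ≈ 0.040443.
z = 0.27829/0.040443 = 6.881.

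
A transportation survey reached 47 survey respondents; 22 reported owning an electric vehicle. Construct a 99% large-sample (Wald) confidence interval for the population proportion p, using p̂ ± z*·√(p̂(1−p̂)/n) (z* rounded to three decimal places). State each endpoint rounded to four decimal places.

(0.2806, 0.6556)

p̂ = 22/47 = 0.46809.
SE = √(p̂(1−p̂)/n) = √(0.248981/47) = 0.072784.
The 99% critical value is z* = 2.576.
Margin = 2.576·0.072784 = 0.18749.
CI: 0.46809 ± 0.18749 = (0.2806, 0.6556).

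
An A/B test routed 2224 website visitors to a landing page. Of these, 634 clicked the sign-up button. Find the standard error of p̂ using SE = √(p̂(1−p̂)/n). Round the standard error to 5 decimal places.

SE = 0.00957

With x = 634 successes in n = 2224, p̂ = 0.28507.
p̂(1−p̂) = 0.28507·0.71493 = 0.203805.
Dividing by n and taking the root: √0.000091639 = 0.00957.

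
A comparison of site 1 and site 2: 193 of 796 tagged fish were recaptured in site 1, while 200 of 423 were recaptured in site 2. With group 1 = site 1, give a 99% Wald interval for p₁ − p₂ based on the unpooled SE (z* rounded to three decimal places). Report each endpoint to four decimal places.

(-0.3041, -0.1566)

p̂₁ = 0.24246, p̂₂ = 0.47281, so the observed difference is -0.23035.
SE = √(0.000230747 + 0.000589269) = √0.000820016 = 0.028636.
The 99% critical value is z* = 2.576. Margin of error = 0.07377.
So the interval runs from -0.3041 to -0.1566.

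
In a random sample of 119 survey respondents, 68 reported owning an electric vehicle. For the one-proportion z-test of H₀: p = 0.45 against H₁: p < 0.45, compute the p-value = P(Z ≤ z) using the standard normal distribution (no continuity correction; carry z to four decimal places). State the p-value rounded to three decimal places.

p-value = 0.996

Sample proportion p̂ = 68/119 = 0.57143.
Null standard error: √(0.45·0.55/119) = √0.002079832 = 0.045605.
z = (p̂ − p₀)/SE = (68/119 − 0.45)/0.045605 ≈ 2.6626.
p-value = P(Z ≤ z) with z = 2.6626 → 0.996.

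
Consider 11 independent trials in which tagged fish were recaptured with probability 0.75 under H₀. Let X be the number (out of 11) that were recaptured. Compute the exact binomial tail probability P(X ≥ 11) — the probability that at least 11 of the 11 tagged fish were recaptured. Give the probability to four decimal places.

P = 0.0422

X ~ Binomial(n=11, p=0.75).
P(X ≥ 11) = C(11,11)·0.75^11·0.25^0.
= 0.042235 = 0.0422.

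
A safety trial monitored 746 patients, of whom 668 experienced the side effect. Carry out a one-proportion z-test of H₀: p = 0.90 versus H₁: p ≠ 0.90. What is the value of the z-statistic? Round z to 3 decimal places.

With x = 668 successes in n = 746, p̂ = 0.89544.
SE₀ = √(0.90·0.10/746) = 0.010984.
Test statistic: z = -0.00456/0.010984 = -0.415.

z = -0.415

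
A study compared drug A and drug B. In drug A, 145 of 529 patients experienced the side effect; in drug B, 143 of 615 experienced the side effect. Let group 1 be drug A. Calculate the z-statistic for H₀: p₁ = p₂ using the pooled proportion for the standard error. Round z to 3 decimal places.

p̂₁ = 145/529 = 0.27410, p̂₂ = 143/615 = 0.23252.
Pooled p̂ = (145+143)/(529+615) = 288/1144 = 0.25175.
Pooled SE = √[0.1883711·0.00351638] ≈ 0.025737.
z = 0.04158/0.025737 = 1.616.

z = 1.616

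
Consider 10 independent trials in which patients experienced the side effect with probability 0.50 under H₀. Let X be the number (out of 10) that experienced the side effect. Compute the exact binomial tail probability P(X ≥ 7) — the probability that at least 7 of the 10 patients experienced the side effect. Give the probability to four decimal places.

X ~ Binomial(n=10, p=0.50).
P(X ≥ 7) = C(10,7)·0.50^7·0.50^3 + C(10,8)·0.50^8·0.50^2 + C(10,9)·0.50^9·0.50^1 + C(10,10)·0.50^10·0.50^0.
= 0.117188 + 0.043945 + 0.009766 + 0.000977 = 0.1719.

P = 0.1719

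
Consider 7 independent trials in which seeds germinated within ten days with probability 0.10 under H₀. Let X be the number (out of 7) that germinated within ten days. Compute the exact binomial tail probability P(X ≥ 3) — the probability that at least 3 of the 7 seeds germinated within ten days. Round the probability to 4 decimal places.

P = 0.0257

X ~ Binomial(n=7, p=0.10).
P(X ≥ 3) = Σ_{j=3}^{7} C(7,j)·0.10^j·0.90^{7−j}.
= 0.022964 + 0.002552 + 0.000170 + 0.000006 + 0.000000 = 0.0257.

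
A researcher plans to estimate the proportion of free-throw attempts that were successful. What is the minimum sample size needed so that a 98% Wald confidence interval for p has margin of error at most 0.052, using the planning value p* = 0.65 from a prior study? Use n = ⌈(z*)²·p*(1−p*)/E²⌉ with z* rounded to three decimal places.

For 98% confidence, z* = 2.326.
p*(1−p*) = 0.65·0.35 = 0.2275.
Required n before rounding: 5.410276 × 0.2275 / 0.052² = 455.191.
⌈455.191⌉ = 456.

n = 456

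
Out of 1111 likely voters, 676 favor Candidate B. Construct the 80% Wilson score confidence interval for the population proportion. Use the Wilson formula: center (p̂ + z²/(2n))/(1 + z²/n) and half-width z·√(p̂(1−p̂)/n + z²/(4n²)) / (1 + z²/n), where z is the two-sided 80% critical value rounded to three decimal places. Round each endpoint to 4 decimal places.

(0.5895, 0.6271)

Here p̂ = 676/1111 = 0.60846 and z = 1.282 (z² = 1.643524).
Denominator 1 + z²/n = 1 + 1.643524/1111 = 1.001479.
Center = (0.60846 + 0.000740)/1.001479 = 0.60830.
Radicand: p̂(1−p̂)/n + z²/(4n²) = 0.000214434 + 0.000000333 = 0.000214767.
Half-width = z·√(radicand)/denom = 1.282·0.014655/1.001479 = 0.01876.
So the interval runs from 0.5895 to 0.6271.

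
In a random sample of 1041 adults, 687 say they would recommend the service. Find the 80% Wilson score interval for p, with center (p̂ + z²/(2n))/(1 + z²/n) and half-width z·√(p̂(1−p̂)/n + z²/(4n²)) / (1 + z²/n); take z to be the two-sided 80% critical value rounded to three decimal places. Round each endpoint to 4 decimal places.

(0.6409, 0.6785)

Here p̂ = 687/1041 = 0.65994 and z = 1.282 (z² = 1.643524).
Denominator 1 + z²/n = 1 + 1.643524/1041 = 1.001579.
Center = (0.65994 + 0.000789)/1.001579 = 0.65969.
Radicand: p̂(1−p̂)/n + z²/(4n²) = 0.000215580 + 0.000000379 = 0.000215959.
Half-width = 1.282·√0.000215959/1.001579 = 0.01881.
CI: 0.65969 ± 0.01881 = (0.6409, 0.6785).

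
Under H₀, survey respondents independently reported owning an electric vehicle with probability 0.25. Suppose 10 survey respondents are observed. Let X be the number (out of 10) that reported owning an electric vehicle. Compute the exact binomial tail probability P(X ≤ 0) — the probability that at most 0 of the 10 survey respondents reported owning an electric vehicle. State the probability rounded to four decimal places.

X ~ Binomial(n=10, p=0.25).
P(X ≤ 0) = C(10,0)·0.25^0·0.75^10.
= 0.056314 = 0.0563.

P = 0.0563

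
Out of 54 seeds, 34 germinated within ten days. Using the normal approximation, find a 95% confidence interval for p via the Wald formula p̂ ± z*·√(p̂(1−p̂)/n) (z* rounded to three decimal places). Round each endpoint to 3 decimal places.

The sample proportion is 34/54 = 0.62963.
SE = √(p̂(1−p̂)/n) = √(0.233196/54) = 0.065715.
For 95% confidence, z* = 1.960.
Margin = 1.960·0.065715 = 0.12880.
CI: 0.62963 ± 0.12880 = (0.501, 0.758).

(0.501, 0.758)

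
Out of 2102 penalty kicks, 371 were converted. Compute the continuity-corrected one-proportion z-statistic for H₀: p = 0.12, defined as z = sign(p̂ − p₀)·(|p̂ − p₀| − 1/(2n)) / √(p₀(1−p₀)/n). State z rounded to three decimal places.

p̂ = 371/2102 = 0.17650. p̂ − p₀ = 0.056499.
1/(2n) = 0.000238.
Corrected numerator: |0.056499| − 0.000238 = 0.056261.
Under H₀, SE = √(p₀(1−p₀)/n) = √(0.12·0.88/2102) = √0.000050238 = 0.007088.
z = (+)0.056261/0.007088 = 7.938.

z = 7.938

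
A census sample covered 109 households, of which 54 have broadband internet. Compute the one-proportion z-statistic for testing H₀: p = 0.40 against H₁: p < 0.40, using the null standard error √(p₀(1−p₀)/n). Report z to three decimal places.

Sample proportion p̂ = 54/109 = 0.49541.
Under H₀, SE = √(p₀(1−p₀)/n) = √(0.40·0.60/109) = √0.002201835 = 0.046924.
z = (p̂ − p₀)/SE = (0.49541 − 0.40)/0.046924 = 2.033.

z = 2.033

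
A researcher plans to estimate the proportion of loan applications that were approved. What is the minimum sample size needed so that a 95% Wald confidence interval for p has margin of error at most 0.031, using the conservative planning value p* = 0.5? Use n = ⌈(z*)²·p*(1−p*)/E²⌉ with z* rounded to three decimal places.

n = 1000

The 95% critical value is z* = 1.960.
p*(1−p*) = 0.2500.
Required n before rounding: 3.841600 × 0.2500 / 0.031² = 999.376.
Rounding up, n = 1000.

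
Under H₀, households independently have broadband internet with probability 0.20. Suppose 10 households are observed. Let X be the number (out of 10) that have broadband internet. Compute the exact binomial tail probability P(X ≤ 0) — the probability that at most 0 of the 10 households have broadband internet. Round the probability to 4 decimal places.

P = 0.1074

X ~ Binomial(n=10, p=0.20).
P(X ≤ 0) = C(10,0)·0.20^0·0.80^10.
= 0.107374 = 0.1074.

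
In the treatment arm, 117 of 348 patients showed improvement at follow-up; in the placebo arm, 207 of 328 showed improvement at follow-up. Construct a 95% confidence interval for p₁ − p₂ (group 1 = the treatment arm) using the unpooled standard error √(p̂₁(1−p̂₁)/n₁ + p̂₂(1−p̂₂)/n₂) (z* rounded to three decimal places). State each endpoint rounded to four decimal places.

p̂₁ = 0.33621, p̂₂ = 0.63110, so the observed difference is -0.29489.
Unpooled SE = √(p̂₁(1−p̂₁)/n₁ + p̂₂(1−p̂₂)/n₂) = √(0.000641298 + 0.000709797) = 0.036757.
For 95% confidence, z* = 1.960. Margin = 1.960·0.036757 = 0.07204.
CI: -0.29489 ± 0.07204 = (-0.3669, -0.2228).

(-0.3669, -0.2228)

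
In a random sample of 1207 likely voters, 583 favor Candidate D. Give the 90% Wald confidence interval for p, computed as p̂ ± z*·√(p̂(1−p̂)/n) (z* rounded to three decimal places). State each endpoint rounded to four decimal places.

(0.4594, 0.5067)

Sample proportion p̂ = 583/1207 = 0.48302.
SE(p̂) = √(0.48302·0.51698/1207) = 0.014384.
The 90% critical value is z* = 1.645.
Margin = 1.645·0.014384 = 0.02366.
So the interval runs from 0.4594 to 0.5067.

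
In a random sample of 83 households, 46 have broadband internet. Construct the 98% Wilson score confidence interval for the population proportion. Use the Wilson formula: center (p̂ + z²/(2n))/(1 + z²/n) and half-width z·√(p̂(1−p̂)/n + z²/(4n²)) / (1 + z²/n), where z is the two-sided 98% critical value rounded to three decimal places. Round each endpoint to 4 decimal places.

p̂ = 46/83 = 0.55422; z = 2.326, so z² = 5.410276.
1 + z²/n = 1.065184.
Center = (0.55422 + 0.032592)/1.065184 = 0.55090.
Radicand: p̂(1−p̂)/n + z²/(4n²) = 0.002976633 + 0.000196337 = 0.003172970.
Half-width = z·√(radicand)/denom = 2.326·0.056329/1.065184 = 0.12300.
CI: 0.55090 ± 0.12300 = (0.4279, 0.6739).

(0.4279, 0.6739)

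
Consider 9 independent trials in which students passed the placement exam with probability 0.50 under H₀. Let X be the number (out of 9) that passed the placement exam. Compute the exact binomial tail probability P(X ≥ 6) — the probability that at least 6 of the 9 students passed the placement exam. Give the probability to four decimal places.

P = 0.2539

X ~ Binomial(n=9, p=0.50).
P(X ≥ 6) = C(9,6)·0.50^6·0.50^3 + C(9,7)·0.50^7·0.50^2 + C(9,8)·0.50^8·0.50^1 + C(9,9)·0.50^9·0.50^0.
= 0.164062 + 0.070312 + 0.017578 + 0.001953 = 0.2539.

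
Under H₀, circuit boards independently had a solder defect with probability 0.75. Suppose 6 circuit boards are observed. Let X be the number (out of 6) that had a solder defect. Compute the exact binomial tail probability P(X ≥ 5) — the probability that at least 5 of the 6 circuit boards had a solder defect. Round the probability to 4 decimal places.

P = 0.5339

X is binomial with n = 6 and p = 0.75.
P(X ≥ 5) = C(6,5)·0.75^5·0.25^1 + C(6,6)·0.75^6·0.25^0.
= 0.355957 + 0.177979 = 0.5339.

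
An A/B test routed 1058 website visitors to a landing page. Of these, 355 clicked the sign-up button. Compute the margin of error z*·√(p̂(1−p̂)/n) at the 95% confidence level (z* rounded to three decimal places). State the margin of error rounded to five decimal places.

ME = 0.02845

The sample proportion is 355/1058 = 0.33554.
Standard error of p̂: √(0.222952/1058) = √0.000210730 = 0.014517.
The 95% critical value is z* = 1.960.
Margin of error = z*·SE = 1.960 × 0.014517 = 0.02845.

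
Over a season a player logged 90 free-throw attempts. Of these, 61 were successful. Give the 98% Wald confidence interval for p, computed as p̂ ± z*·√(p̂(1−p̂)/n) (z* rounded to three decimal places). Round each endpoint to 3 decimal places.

(0.563, 0.792)

Sample proportion p̂ = 61/90 = 0.67778.
SE = √(p̂(1−p̂)/n) = √(0.218395/90) = 0.049261.
For 98% confidence, z* = 2.326.
Margin = 2.326·0.049261 = 0.11458.
CI: 0.67778 ± 0.11458 = (0.563, 0.792).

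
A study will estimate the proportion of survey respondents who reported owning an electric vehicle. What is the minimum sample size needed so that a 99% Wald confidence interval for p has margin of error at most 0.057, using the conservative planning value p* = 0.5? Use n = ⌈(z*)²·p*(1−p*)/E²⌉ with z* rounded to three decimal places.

n = 511

For 99% confidence, z* = 2.576.
p*(1−p*) = 0.2500.
(z*)²·p*(1−p*)/E² = 6.635776·0.2500/0.003249 = 510.601.
Rounding up, n = 511.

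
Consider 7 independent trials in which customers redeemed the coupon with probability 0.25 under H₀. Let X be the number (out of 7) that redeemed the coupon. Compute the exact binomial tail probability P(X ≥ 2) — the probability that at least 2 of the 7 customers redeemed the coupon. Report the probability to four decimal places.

P = 0.5551

X ~ Binomial(n=7, p=0.25).
P(X ≥ 2) = Σ_{j=2}^{7} C(7,j)·0.25^j·0.75^{7−j}.
= 0.311462 + 0.173035 + 0.057678 + 0.011536 + 0.001282 + 0.000061 = 0.5551.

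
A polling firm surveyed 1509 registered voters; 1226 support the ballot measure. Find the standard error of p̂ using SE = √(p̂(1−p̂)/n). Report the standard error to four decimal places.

Sample proportion p̂ = 1226/1509 = 0.81246.
p̂(1−p̂) = 0.152369.
SE = √(0.152369/1509) = 0.0100.

SE = 0.0100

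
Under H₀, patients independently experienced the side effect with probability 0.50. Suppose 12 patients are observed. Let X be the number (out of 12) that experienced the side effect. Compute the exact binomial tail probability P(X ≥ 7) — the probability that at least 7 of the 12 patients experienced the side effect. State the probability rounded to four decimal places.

X is binomial with n = 12 and p = 0.50.
P(X ≥ 7) = Σ_{j=7}^{12} C(12,j)·0.50^j·0.50^{12−j}.
= 0.193359 + 0.120850 + 0.053711 + 0.016113 + 0.002930 + 0.000244 = 0.3872.

P = 0.3872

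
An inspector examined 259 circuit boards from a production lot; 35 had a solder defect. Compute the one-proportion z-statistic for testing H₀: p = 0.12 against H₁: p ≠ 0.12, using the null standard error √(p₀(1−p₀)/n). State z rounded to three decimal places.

z = 0.750

p̂ = 35/259 = 0.13514.
SE₀ = √(0.12·0.88/259) = 0.020192.
z = (p̂ − p₀)/SE = (0.13514 − 0.12)/0.020192 = 0.750.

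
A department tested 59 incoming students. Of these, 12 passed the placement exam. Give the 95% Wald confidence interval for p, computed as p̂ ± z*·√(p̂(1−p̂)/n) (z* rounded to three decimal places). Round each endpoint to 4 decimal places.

(0.1007, 0.3061)

Sample proportion p̂ = 12/59 = 0.20339.
SE = √(p̂(1−p̂)/n) = √(0.162022/59) = 0.052404.
For 95% confidence, z* = 1.960.
Margin = 1.960·0.052404 = 0.10271.
Interval: 0.20339 ± 0.10271 → (0.1007, 0.3061).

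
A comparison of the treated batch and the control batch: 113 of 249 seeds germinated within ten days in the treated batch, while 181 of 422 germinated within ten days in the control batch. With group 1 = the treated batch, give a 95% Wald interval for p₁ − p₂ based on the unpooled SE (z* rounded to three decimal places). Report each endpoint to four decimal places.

(-0.0529, 0.1027)

p̂₁ = 0.45382, p̂₂ = 0.42891, so the observed difference is 0.02491.
Unpooled SE = √(p̂₁(1−p̂₁)/n₁ + p̂₂(1−p̂₂)/n₂) = √(0.000995450 + 0.000580441) = 0.039697.
The 95% critical value is z* = 1.960. Margin of error = 0.07781.
CI: 0.02491 ± 0.07781 = (-0.0529, 0.1027).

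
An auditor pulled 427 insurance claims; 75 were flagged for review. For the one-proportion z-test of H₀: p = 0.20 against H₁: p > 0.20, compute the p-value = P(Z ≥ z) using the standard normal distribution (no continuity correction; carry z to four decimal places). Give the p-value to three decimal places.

The sample proportion is 75/427 = 0.17564.
SE₀ = √(0.20·0.80/427) = 0.019357.
z = (p̂ − p₀)/SE = (75/427 − 0.20)/0.019357 ≈ -1.2582.
From the standard normal, P(Z ≥ z) = 0.896.

p-value = 0.896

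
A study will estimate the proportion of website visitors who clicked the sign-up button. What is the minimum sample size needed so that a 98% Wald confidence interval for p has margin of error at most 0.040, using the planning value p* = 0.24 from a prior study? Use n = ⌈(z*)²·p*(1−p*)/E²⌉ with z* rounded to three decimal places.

n = 617

For 98% confidence, z* = 2.326.
p*(1−p*) = 0.24·0.76 = 0.1824.
(z*)²·p*(1−p*)/E² = 5.410276·0.1824/0.001600 = 616.771.
Rounding up, n = 617.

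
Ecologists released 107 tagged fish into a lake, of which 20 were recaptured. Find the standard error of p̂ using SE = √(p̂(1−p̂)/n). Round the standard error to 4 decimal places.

With x = 20 successes in n = 107, p̂ = 0.18692.
p̂(1−p̂) = 0.18692·0.81308 = 0.151981.
SE = √(0.151981/107) = 0.0377.

SE = 0.0377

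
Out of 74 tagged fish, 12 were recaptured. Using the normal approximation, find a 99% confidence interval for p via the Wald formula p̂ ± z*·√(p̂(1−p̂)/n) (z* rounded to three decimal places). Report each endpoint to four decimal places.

(0.0518, 0.2725)

With x = 12 successes in n = 74, p̂ = 0.16216.
SE = √(p̂(1−p̂)/n) = √(0.135866/74) = 0.042849.
The 99% critical value is z* = 2.576.
Margin = 2.576·0.042849 = 0.11038.
So the interval runs from 0.0518 to 0.2725.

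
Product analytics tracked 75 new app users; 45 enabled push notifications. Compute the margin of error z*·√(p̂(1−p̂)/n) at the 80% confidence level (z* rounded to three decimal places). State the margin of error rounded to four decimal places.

ME = 0.0725

With x = 45 successes in n = 75, p̂ = 0.60000.
SE(p̂) = √(0.60000·0.40000/75) = 0.056569.
For 80% confidence, z* = 1.282.
ME = 1.282·0.056569 = 0.0725.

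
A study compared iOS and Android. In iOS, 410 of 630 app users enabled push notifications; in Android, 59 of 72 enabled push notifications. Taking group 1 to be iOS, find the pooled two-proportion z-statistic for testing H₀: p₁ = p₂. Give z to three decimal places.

Sample proportions: p̂₁ = 410/630 = 0.65079 and p̂₂ = 59/72 = 0.81944.
Pooled p̂ = (410+59)/(630+72) = 469/702 = 0.66809.
SE = √[p̂(1−p̂)(1/n₁+1/n₂)] = √[0.66809·0.33191·(1/630+1/72)] ≈ 0.058581.
z = (p̂₁ − p̂₂)/SE = (0.65079 − 0.81944)/0.058581 = -0.16865/0.058581 = -2.879.

z = -2.879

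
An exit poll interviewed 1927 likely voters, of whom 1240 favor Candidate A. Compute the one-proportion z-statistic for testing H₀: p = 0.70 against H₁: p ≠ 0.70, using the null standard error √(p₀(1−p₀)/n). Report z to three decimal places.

z = -5.413

Sample proportion p̂ = 1240/1927 = 0.64349.
Under H₀, SE = √(p₀(1−p₀)/n) = √(0.70·0.30/1927) = √0.000108978 = 0.010439.
Test statistic: z = -0.05651/0.010439 = -5.413.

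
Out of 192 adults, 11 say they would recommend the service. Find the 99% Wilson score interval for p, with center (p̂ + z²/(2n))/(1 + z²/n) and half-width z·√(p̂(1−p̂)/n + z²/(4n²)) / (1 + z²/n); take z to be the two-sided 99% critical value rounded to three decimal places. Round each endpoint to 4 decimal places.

(0.0271, 0.1171)

Here p̂ = 11/192 = 0.05729 and z = 2.576 (z² = 6.635776).
Denominator 1 + z²/n = 1 + 6.635776/192 = 1.034561.
Center = (0.05729 + 0.017281)/1.034561 = 0.07208.
Radicand: p̂(1−p̂)/n + z²/(4n²) = 0.000281299 + 0.000045002 = 0.000326301.
Half-width = 2.576·√0.000326301/1.034561 = 0.04498.
So the interval runs from 0.0271 to 0.1171.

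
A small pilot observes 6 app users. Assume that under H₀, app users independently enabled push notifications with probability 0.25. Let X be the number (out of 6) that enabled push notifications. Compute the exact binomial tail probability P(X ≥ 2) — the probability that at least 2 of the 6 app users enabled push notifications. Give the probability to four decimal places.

X is binomial with n = 6 and p = 0.25.
P(X ≥ 2) = Σ_{j=2}^{6} C(6,j)·0.25^j·0.75^{6−j}.
= 0.296631 + 0.131836 + 0.032959 + 0.004395 + 0.000244 = 0.4661.

P = 0.4661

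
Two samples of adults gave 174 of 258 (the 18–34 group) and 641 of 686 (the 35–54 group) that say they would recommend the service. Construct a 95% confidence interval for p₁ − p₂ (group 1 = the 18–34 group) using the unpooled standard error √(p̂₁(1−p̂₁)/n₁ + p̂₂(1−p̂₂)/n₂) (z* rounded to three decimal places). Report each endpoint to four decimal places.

p̂₁ = 0.67442, p̂₂ = 0.93440, so the observed difference is -0.25998.
SE = √(0.000851078 + 0.000089351) = √0.000940429 = 0.030666.
For 95% confidence, z* = 1.960. Margin of error = 0.06011.
So the interval runs from -0.3201 to -0.1999.

(-0.3201, -0.1999)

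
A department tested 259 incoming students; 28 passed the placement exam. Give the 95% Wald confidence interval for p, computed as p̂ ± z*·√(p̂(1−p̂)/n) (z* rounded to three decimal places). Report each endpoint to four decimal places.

p̂ = 28/259 = 0.10811.
Standard error of p̂: √(0.096421/259) = √0.000372281 = 0.019295.
For 95% confidence, z* = 1.960.
Margin = 1.960·0.019295 = 0.03782.
CI: 0.10811 ± 0.03782 = (0.0703, 0.1459).

(0.0703, 0.1459)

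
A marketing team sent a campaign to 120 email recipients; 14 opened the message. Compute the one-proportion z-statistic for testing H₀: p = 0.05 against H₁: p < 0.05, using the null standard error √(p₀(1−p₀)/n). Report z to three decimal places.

Sample proportion p̂ = 14/120 = 0.11667.
SE₀ = √(0.05·0.95/120) = 0.019896.
Test statistic: z = 0.06667/0.019896 = 3.351.

z = 3.351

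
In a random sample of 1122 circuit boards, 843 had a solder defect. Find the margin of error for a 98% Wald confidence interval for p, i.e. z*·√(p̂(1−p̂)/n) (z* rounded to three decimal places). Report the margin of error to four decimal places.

ME = 0.0300

With x = 843 successes in n = 1122, p̂ = 0.75134.
Standard error of p̂: √(0.186830/1122) = √0.000166515 = 0.012904.
z* = 2.326 at the 98% level.
ME = 2.326·0.012904 = 0.0300.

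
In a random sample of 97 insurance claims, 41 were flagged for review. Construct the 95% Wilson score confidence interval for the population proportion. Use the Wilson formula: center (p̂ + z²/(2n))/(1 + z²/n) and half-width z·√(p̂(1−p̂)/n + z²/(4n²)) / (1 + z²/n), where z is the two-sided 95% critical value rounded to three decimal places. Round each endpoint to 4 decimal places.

(0.3292, 0.5221)

Here p̂ = 41/97 = 0.42268 and z = 1.960 (z² = 3.841600).
1 + z²/n = 1.039604.
Adjusted center: (0.42268 + z²/(2n))/1.039604 = 0.42563.
Radicand: p̂(1−p̂)/n + z²/(4n²) = 0.002515687 + 0.000102072 = 0.002617759.
Half-width = 1.960·√0.002617759/1.039604 = 0.09646.
CI: 0.42563 ± 0.09646 = (0.3292, 0.5221).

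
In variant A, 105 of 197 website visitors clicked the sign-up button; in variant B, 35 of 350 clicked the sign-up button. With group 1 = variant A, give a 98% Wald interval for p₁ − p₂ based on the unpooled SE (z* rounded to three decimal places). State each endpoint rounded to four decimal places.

(0.3423, 0.5237)

p̂₁ = 105/197 = 0.53299, p̂₂ = 35/350 = 0.10000; p̂₁ − p̂₂ = 0.43299.
SE = √(0.001263509 + 0.000257143) = √0.001520652 = 0.038996.
For 98% confidence, z* = 2.326. Margin of error = 0.09070.
Interval: 0.43299 ± 0.09070 → (0.3423, 0.5237).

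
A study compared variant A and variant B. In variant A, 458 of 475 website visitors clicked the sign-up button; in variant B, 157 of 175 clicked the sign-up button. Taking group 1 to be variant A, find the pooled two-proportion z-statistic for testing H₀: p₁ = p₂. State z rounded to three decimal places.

z = 3.360

Sample proportions: p̂₁ = 458/475 = 0.96421 and p̂₂ = 157/175 = 0.89714.
Pooling: p̂ = 615/650 = 0.94615.
SE = √[p̂(1−p̂)(1/n₁+1/n₂)] = √[0.94615·0.05385·(1/475+1/175)] ≈ 0.019959.
z = 0.06707/0.019959 = 3.360.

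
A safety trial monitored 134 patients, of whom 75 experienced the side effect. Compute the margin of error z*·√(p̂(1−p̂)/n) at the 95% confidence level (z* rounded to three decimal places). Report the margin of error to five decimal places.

With x = 75 successes in n = 134, p̂ = 0.55970.
SE(p̂) = √(0.55970·0.44030/134) = 0.042884.
z* = 1.960 at the 95% level.
So ME = 0.08405.

ME = 0.08405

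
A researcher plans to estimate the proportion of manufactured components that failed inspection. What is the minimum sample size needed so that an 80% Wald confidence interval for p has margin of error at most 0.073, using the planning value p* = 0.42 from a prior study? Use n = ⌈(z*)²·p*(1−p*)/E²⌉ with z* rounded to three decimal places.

For 80% confidence, z* = 1.282.
p*(1−p*) = 0.2436.
(z*)²·p*(1−p*)/E² = 1.643524·0.2436/0.005329 = 75.129.
Rounding up, n = 76.

n = 76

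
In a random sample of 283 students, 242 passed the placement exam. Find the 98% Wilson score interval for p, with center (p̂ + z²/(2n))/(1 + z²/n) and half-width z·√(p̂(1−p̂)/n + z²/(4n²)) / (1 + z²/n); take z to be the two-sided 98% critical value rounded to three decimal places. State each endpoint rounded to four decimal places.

(0.7998, 0.8971)

p̂ = 242/283 = 0.85512; z = 2.326, so z² = 5.410276.
1 + z²/n = 1.019118.
Center = (0.85512 + 0.009559)/1.019118 = 0.84846.
Radicand: p̂(1−p̂)/n + z²/(4n²) = 0.000437764 + 0.000016888 = 0.000454652.
Half-width = 2.326·√0.000454652/1.019118 = 0.04867.
So the interval runs from 0.7998 to 0.8971.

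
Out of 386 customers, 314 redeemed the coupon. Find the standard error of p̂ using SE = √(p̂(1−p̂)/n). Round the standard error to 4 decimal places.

SE = 0.0198

The sample proportion is 314/386 = 0.81347.
p̂(1−p̂) = 0.81347·0.18653 = 0.151737.
SE = √(0.151737/386) = 0.0198.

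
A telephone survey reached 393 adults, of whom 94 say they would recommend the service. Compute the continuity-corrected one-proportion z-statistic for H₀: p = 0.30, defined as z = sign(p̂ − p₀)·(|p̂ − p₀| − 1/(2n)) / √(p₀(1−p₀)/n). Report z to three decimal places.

The sample proportion is 94/393 = 0.23919. p̂ − p₀ = -0.060814.
Continuity correction 1/(2n) = 1/786 = 0.001272.
Corrected numerator: |-0.060814| − 0.001272 = 0.059542.
Under H₀, SE = √(p₀(1−p₀)/n) = √(0.30·0.70/393) = √0.000534351 = 0.023116.
z = (−)0.059542/0.023116 = -2.576.

z = -2.576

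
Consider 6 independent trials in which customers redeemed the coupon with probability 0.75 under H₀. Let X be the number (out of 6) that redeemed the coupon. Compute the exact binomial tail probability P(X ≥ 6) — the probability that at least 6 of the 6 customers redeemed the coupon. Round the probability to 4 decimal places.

P = 0.1780

X is binomial with n = 6 and p = 0.75.
P(X ≥ 6) = C(6,6)·0.75^6·0.25^0.
= 0.177979 = 0.1780.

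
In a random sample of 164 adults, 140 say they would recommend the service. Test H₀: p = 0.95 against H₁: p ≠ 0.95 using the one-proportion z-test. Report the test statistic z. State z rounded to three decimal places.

The sample proportion is 140/164 = 0.85366.
Null standard error: √(0.95·0.05/164) = √0.000289634 = 0.017019.
Test statistic: z = -0.09634/0.017019 = -5.661.

z = -5.661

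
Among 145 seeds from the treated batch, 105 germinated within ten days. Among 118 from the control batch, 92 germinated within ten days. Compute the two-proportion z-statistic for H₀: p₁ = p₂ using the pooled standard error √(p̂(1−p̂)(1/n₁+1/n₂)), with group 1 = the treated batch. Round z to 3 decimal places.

p̂₁ = 105/145 = 0.72414, p̂₂ = 92/118 = 0.77966.
Pooling: p̂ = 197/263 = 0.74905.
Pooled SE = √[0.1879744·0.01537113] ≈ 0.053753.
z = -0.05552/0.053753 = -1.033.

z = -1.033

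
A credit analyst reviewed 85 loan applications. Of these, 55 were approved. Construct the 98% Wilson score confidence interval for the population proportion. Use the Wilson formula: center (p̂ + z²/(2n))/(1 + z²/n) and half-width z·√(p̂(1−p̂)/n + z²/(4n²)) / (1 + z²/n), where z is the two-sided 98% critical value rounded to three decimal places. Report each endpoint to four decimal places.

(0.5210, 0.7555)

Here p̂ = 55/85 = 0.64706 and z = 2.326 (z² = 5.410276).
1 + z²/n = 1.063650.
Center = (0.64706 + 0.031825)/1.063650 = 0.63826.
Radicand: p̂(1−p̂)/n + z²/(4n²) = 0.002686749 + 0.000187207 = 0.002873956.
Half-width = z·√(radicand)/denom = 2.326·0.053609/1.063650 = 0.11723.
Interval: 0.63826 ± 0.11723 → (0.5210, 0.7555).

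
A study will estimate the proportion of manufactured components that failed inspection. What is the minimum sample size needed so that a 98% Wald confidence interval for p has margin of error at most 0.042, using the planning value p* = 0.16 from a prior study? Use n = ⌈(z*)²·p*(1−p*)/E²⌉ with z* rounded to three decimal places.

n = 413

For 98% confidence, z* = 2.326.
p*(1−p*) = 0.1344.
Required n before rounding: 5.410276 × 0.1344 / 0.042² = 412.212.
Rounding up, n = 413.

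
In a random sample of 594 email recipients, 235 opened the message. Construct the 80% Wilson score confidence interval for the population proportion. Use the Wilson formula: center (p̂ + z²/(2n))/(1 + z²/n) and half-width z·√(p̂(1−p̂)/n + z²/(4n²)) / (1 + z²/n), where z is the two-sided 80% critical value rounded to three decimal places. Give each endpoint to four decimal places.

Here p̂ = 235/594 = 0.39562 and z = 1.282 (z² = 1.643524).
Denominator 1 + z²/n = 1 + 1.643524/594 = 1.002767.
Adjusted center: (0.39562 + z²/(2n))/1.002767 = 0.39591.
Radicand: p̂(1−p̂)/n + z²/(4n²) = 0.000402534 + 0.000001165 = 0.000403699.
Half-width = z·√(radicand)/denom = 1.282·0.020092/1.002767 = 0.02569.
Interval: 0.39591 ± 0.02569 → (0.3702, 0.4216).

(0.3702, 0.4216)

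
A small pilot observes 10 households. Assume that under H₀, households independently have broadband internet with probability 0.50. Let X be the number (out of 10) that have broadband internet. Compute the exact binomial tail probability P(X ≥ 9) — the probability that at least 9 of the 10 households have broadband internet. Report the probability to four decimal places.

P = 0.0107

X ~ Binomial(n=10, p=0.50).
P(X ≥ 9) = C(10,9)·0.50^9·0.50^1 + C(10,10)·0.50^10·0.50^0.
= 0.009766 + 0.000977 = 0.0107.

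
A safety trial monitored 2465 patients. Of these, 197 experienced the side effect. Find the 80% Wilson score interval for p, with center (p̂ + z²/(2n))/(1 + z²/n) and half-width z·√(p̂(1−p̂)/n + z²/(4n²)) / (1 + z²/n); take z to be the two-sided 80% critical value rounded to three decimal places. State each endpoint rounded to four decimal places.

Here p̂ = 197/2465 = 0.07992 and z = 1.282 (z² = 1.643524).
1 + z²/n = 1.000667.
Center = (0.07992 + 0.000333)/1.000667 = 0.08020.
Radicand: p̂(1−p̂)/n + z²/(4n²) = 0.000029830 + 0.000000068 = 0.000029898.
Half-width = z·√(radicand)/denom = 1.282·0.005468/1.000667 = 0.00701.
CI: 0.08020 ± 0.00701 = (0.0732, 0.0872).

(0.0732, 0.0872)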